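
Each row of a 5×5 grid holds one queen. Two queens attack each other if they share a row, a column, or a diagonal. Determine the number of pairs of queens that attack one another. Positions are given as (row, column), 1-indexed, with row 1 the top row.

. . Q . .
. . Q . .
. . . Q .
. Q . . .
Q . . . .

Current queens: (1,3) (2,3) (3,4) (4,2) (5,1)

3

Same column: (1,3)–(2,3) (column 3).
Same diagonal: (2,3)–(3,4) (|2−3| = |3−4| = 1); (4,2)–(5,1) (|4−5| = |2−1| = 1).
Total attacking pairs: 3.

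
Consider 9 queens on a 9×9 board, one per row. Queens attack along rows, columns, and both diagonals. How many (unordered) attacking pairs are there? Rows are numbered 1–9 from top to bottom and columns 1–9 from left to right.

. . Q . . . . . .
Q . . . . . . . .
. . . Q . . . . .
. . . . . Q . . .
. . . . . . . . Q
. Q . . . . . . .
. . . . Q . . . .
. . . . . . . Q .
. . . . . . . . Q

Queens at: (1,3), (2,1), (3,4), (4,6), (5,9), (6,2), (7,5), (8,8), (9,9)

3

Same column: (5,9)–(9,9) (column 9).
Same diagonal: (1,3)–(4,6) (|1−4| = |3−6| = 3); (8,8)–(9,9) (|8−9| = |8−9| = 1).
Total attacking pairs: 3.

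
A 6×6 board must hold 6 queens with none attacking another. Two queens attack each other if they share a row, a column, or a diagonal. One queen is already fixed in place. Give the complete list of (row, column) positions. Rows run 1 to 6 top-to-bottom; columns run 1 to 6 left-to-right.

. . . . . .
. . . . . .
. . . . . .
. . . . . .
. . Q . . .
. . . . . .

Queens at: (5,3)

(1,2) (2,4) (3,6) (4,1) (5,3) (6,5)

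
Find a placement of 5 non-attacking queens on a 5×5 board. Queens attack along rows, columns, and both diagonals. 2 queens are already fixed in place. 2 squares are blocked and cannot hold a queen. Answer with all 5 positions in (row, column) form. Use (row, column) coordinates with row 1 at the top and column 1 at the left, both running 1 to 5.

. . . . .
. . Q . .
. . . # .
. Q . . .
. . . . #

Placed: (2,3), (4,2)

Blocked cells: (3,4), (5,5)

(1,1) (2,3) (3,5) (4,2) (5,4)

Row 1: attacked by (2,3)→{2,3,4}; (4,2)→{2,5}. Safe: 1. Place at column 1.
Row 3: attacked by (1,1)→{1,3}; (2,3)→{2,3,4}; (4,2)→{1,2,3}. Blocked: 4. Safe: 5. Place at column 5.
Row 5: attacked by (1,1)→{1,5}; (2,3)→{3}; (3,5)→{3,5}; (4,2)→{1,2,3}. Blocked: 5. Safe: 4. Place at column 4.
Columns [1, 3, 5, 2, 4], r−c [0, -1, -2, 2, 1], r+c [2, 5, 8, 6, 9] are all distinct, so no two queens attack.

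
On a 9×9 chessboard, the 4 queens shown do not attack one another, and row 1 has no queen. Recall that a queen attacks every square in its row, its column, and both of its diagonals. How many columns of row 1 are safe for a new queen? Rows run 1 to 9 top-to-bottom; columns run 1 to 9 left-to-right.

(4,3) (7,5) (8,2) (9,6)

(4,3) attacks row 1 at column 3 and diagonals 6.
(7,5) attacks row 1 at column 5.
(8,2) attacks row 1 at column 2 and diagonals 9.
(9,6) attacks row 1 at column 6.
Attacked columns: {2, 3, 5, 6, 9}. Safe: {1, 4, 7, 8}.

4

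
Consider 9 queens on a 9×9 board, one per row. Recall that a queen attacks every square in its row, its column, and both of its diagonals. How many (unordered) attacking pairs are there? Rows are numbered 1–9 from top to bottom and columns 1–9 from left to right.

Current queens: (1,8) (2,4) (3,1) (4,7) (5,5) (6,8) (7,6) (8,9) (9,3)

Same column: (1,8)–(6,8) (column 8).
Same diagonal: (2,4)–(6,8) (|2−6| = |4−8| = 4).
Total attacking pairs: 2.

2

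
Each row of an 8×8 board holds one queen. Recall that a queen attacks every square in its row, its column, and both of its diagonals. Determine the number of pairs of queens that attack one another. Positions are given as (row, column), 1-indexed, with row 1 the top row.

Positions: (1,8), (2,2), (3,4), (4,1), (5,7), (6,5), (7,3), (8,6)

0

All columns are distinct and no two queens satisfy |Δrow| = |Δcol|, so no pair attacks.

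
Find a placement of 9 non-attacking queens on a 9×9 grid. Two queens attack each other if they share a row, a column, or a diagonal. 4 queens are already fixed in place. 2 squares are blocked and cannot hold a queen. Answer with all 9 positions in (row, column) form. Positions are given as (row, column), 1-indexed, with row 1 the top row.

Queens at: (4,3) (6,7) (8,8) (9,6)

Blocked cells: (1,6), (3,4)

(1,4) (2,9) (3,5) (4,3) (5,1) (6,7) (7,2) (8,8) (9,6)

Row 1: attacked by (4,3)→{3,6}; (6,7)→{2,7}; (8,8)→{1,8}; (9,6)→{6}. Blocked: 6. Safe: 4, 5, 9. Place at column 4.
Row 2: attacked by (1,4)→{3,4,5}; (4,3)→{1,3,5}; (6,7)→{3,7}; (8,8)→{2,8}; (9,6)→{6}. Safe: 9. Place at column 9.
Row 3: attacked by (1,4)→{2,4,6}; (2,9)→{8,9}; (4,3)→{2,3,4}; (6,7)→{4,7}; (8,8)→{3,8}; (9,6)→{6}. Blocked: 4. Safe: 1, 5. Place at column 5.
Row 5: attacked by (1,4)→{4,8}; (2,9)→{6,9}; (3,5)→{3,5,7}; (4,3)→{2,3,4}; (6,7)→{6,7,8}; (8,8)→{5,8}; (9,6)→{2,6}. Safe: 1. Place at column 1.
Row 7: attacked by (1,4)→{4}; (2,9)→{4,9}; (3,5)→{1,5,9}; (4,3)→{3,6}; (5,1)→{1,3}; (6,7)→{6,7,8}; (8,8)→{7,8,9}; (9,6)→{4,6,8}. Safe: 2. Place at column 2.
Columns [4, 9, 5, 3, 1, 7, 2, 8, 6], r−c [-3, -7, -2, 1, 4, -1, 5, 0, 3], r+c [5, 11, 8, 7, 6, 13, 9, 16, 15] are all distinct, so no two queens attack.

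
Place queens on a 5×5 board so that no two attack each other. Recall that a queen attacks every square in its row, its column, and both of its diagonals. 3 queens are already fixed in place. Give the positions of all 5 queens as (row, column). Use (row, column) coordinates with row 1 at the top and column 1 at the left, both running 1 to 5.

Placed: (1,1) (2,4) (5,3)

(1,1) (2,4) (3,2) (4,5) (5,3)

Row 3: attacked by (1,1)→{1,3}; (2,4)→{3,4,5}; (5,3)→{1,3,5}. Safe: 2. Place at column 2.
Row 4: attacked by (1,1)→{1,4}; (2,4)→{2,4}; (3,2)→{1,2,3}; (5,3)→{2,3,4}. Safe: 5. Place at column 5.
Columns [1, 4, 2, 5, 3], r−c [0, -2, 1, -1, 2], r+c [2, 6, 5, 9, 8] are all distinct, so no two queens attack.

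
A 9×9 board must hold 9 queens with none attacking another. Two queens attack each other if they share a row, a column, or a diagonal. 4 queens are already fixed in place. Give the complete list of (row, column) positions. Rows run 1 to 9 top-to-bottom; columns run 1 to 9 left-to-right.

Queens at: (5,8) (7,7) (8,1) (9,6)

(1,2) (2,9) (3,5) (4,3) (5,8) (6,4) (7,7) (8,1) (9,6)

Row 1: attacked by (5,8)→{4,8}; (7,7)→{1,7}; (8,1)→{1,8}; (9,6)→{6}. Safe: 2, 3, 5, 9. Place at column 2.
Row 2: attacked by (1,2)→{1,2,3}; (5,8)→{5,8}; (7,7)→{2,7}; (8,1)→{1,7}; (9,6)→{6}. Safe: 4, 9. Place at column 9.
Row 3: attacked by (1,2)→{2,4}; (2,9)→{8,9}; (5,8)→{6,8}; (7,7)→{3,7}; (8,1)→{1,6}; (9,6)→{6}. Safe: 5. Place at column 5.
Row 4: attacked by (1,2)→{2,5}; (2,9)→{7,9}; (3,5)→{4,5,6}; (5,8)→{7,8,9}; (7,7)→{4,7}; (8,1)→{1,5}; (9,6)→{1,6}. Safe: 3. Place at column 3.
Row 6: attacked by (1,2)→{2,7}; (2,9)→{5,9}; (3,5)→{2,5,8}; (4,3)→{1,3,5}; (5,8)→{7,8,9}; (7,7)→{6,7,8}; (8,1)→{1,3}; (9,6)→{3,6,9}. Safe: 4. Place at column 4.
Columns [2, 9, 5, 3, 8, 4, 7, 1, 6], r−c [-1, -7, -2, 1, -3, 2, 0, 7, 3], r+c [3, 11, 8, 7, 13, 10, 14, 9, 15] are all distinct, so no two queens attack.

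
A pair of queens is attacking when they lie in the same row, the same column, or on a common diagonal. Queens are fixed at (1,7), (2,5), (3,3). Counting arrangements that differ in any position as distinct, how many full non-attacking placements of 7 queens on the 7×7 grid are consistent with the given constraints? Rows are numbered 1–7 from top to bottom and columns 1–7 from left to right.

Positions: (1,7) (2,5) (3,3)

1

Branch on row 4: col 1 → 1; col 6 → 0.
Sum: 1 + 0 = 1.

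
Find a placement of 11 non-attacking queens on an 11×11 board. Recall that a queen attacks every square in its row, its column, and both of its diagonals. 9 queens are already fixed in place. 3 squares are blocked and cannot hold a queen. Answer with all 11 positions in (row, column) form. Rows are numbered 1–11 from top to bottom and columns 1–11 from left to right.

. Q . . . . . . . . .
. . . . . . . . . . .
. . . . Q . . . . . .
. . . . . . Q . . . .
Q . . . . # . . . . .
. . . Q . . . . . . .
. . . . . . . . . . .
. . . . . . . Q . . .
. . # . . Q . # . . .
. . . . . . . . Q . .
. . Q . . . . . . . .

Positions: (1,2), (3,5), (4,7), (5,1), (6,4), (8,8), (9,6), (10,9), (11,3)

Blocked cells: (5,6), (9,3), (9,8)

(1,2) (2,10) (3,5) (4,7) (5,1) (6,4) (7,11) (8,8) (9,6) (10,9) (11,3)

Row 2: attacked by (1,2)→{1,2,3}; (3,5)→{4,5,6}; (4,7)→{5,7,9}; (5,1)→{1,4}; (6,4)→{4,8}; (8,8)→{2,8}; (9,6)→{6}; (10,9)→{1,9}; (11,3)→{3}. Safe: 10, 11. Place at column 10.
Row 7: attacked by (1,2)→{2,8}; (2,10)→{5,10}; (3,5)→{1,5,9}; (4,7)→{4,7,10}; (5,1)→{1,3}; (6,4)→{3,4,5}; (8,8)→{7,8,9}; (9,6)→{4,6,8}; (10,9)→{6,9}; (11,3)→{3,7}. Safe: 11. Place at column 11.
Columns [2, 10, 5, 7, 1, 4, 11, 8, 6, 9, 3], r−c [-1, -8, -2, -3, 4, 2, -4, 0, 3, 1, 8], r+c [3, 12, 8, 11, 6, 10, 18, 16, 15, 19, 14] are all distinct, so no two queens attack.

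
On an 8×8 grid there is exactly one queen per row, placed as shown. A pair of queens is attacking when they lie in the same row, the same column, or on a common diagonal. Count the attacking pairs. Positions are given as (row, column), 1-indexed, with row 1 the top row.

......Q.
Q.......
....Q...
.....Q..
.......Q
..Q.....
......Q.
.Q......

Same column: (1,7)–(7,7) (column 7).
Same diagonal: (1,7)–(3,5) (|1−3| = |7−5| = 2); (3,5)–(4,6) (|3−4| = |5−6| = 1); (4,6)–(8,2) (|4−8| = |6−2| = 4).
Total attacking pairs: 4.

4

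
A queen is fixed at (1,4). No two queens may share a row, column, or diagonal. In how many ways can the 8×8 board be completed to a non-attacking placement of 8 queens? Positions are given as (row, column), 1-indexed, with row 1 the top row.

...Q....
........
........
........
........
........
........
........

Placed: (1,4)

Branch on row 2: col 1 → 2; col 2 → 6; col 6 → 3; col 7 → 4; col 8 → 3.
Sum: 2 + 6 + 3 + 4 + 3 = 18.

18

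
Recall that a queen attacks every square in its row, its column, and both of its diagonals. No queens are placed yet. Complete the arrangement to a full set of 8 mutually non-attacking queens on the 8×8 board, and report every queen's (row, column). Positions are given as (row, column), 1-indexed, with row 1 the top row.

(1,3) (2,8) (3,4) (4,7) (5,1) (6,6) (7,2) (8,5)

Row 1: Safe: 1, 2, 3, 4, 5, 6, 7, 8. Place at column 3.
Row 2: attacked by (1,3)→{2,3,4}. Safe: 1, 5, 6, 7, 8. Place at column 8.
Row 3: attacked by (1,3)→{1,3,5}; (2,8)→{7,8}. Safe: 2, 4, 6. Place at column 4.
Row 4: attacked by (1,3)→{3,6}; (2,8)→{6,8}; (3,4)→{3,4,5}. Safe: 1, 2, 7. Place at column 7.
Row 5: attacked by (1,3)→{3,7}; (2,8)→{5,8}; (3,4)→{2,4,6}; (4,7)→{6,7,8}. Safe: 1. Place at column 1.
Row 6: attacked by (1,3)→{3,8}; (2,8)→{4,8}; (3,4)→{1,4,7}; (4,7)→{5,7}; (5,1)→{1,2}. Safe: 6. Place at column 6.
Row 7: attacked by (1,3)→{3}; (2,8)→{3,8}; (3,4)→{4,8}; (4,7)→{4,7}; (5,1)→{1,3}; (6,6)→{5,6,7}. Safe: 2. Place at column 2.
Row 8: attacked by (1,3)→{3}; (2,8)→{2,8}; (3,4)→{4}; (4,7)→{3,7}; (5,1)→{1,4}; (6,6)→{4,6,8}; (7,2)→{1,2,3}. Safe: 5. Place at column 5.
Columns [3, 8, 4, 7, 1, 6, 2, 5], r−c [-2, -6, -1, -3, 4, 0, 5, 3], r+c [4, 10, 7, 11, 6, 12, 9, 13] are all distinct, so no two queens attack.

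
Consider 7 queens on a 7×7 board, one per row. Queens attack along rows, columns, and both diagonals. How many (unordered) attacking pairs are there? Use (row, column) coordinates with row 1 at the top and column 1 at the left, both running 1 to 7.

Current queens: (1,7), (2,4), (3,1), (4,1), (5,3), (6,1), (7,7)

Same column: (1,7)–(7,7) (column 7); (3,1)–(4,1) (column 1); (3,1)–(6,1) (column 1); (4,1)–(6,1) (column 1).
Same diagonal: (1,7)–(5,3) (|1−5| = |7−3| = 4); (3,1)–(5,3) (|3−5| = |1−3| = 2).
Total attacking pairs: 6.

6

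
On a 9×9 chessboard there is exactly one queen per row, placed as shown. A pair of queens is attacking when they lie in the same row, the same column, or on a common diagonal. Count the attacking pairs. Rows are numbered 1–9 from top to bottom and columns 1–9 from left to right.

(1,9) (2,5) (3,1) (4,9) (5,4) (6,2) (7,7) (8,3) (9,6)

1

Same column: (1,9)–(4,9) (column 9).
Total attacking pairs: 1.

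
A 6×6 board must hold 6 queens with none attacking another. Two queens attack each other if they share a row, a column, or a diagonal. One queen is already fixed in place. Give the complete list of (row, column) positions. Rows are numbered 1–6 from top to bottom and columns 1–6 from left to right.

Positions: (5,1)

Row 1: attacked by (5,1)→{1,5}. Safe: 2, 3, 4, 6. Place at column 3.
Row 2: attacked by (1,3)→{2,3,4}; (5,1)→{1,4}. Safe: 5, 6. Place at column 6.
Row 3: attacked by (1,3)→{1,3,5}; (2,6)→{5,6}; (5,1)→{1,3}. Safe: 2, 4. Place at column 2.
Row 4: attacked by (1,3)→{3,6}; (2,6)→{4,6}; (3,2)→{1,2,3}; (5,1)→{1,2}. Safe: 5. Place at column 5.
Row 6: attacked by (1,3)→{3}; (2,6)→{2,6}; (3,2)→{2,5}; (4,5)→{3,5}; (5,1)→{1,2}. Safe: 4. Place at column 4.
Columns [3, 6, 2, 5, 1, 4], r−c [-2, -4, 1, -1, 4, 2], r+c [4, 8, 5, 9, 6, 10] are all distinct, so no two queens attack.

(1,3) (2,6) (3,2) (4,5) (5,1) (6,4)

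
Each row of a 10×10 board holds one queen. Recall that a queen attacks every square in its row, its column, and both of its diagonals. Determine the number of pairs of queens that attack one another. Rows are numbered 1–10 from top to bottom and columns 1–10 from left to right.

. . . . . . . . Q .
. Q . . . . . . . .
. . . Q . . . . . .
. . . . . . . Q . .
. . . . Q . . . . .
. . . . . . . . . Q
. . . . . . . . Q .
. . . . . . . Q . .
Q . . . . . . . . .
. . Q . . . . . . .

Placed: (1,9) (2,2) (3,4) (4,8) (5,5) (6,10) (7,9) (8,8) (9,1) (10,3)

12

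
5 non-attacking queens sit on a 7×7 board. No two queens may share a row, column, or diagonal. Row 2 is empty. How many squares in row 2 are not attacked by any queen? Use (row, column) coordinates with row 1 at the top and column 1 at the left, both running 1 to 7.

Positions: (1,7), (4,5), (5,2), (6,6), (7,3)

(1,7) attacks row 2 at column 7 and diagonals 6.
(4,5) attacks row 2 at column 5 and diagonals 3, 7.
(5,2) attacks row 2 at column 2 and diagonals 5.
(6,6) attacks row 2 at column 6 and diagonals 2.
(7,3) attacks row 2 at column 3.
Attacked columns: {2, 3, 5, 6, 7}. Safe: {1, 4}.

2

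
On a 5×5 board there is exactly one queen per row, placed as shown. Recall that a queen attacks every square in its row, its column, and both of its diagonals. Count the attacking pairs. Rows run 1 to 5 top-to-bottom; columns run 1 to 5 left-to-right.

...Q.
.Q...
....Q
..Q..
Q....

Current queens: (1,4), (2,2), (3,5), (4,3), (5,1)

0

All columns are distinct and no two queens satisfy |Δrow| = |Δcol|, so no pair attacks.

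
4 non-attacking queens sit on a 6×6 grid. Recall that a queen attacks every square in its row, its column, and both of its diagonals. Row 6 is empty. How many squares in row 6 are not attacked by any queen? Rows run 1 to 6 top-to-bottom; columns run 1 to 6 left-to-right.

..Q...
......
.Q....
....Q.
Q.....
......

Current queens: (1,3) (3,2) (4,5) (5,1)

2

(1,3) attacks row 6 at column 3.
(3,2) attacks row 6 at column 2 and diagonals 5.
(4,5) attacks row 6 at column 5 and diagonals 3.
(5,1) attacks row 6 at column 1 and diagonals 2.
Attacked columns: {1, 2, 3, 5}. Safe: {4, 6}.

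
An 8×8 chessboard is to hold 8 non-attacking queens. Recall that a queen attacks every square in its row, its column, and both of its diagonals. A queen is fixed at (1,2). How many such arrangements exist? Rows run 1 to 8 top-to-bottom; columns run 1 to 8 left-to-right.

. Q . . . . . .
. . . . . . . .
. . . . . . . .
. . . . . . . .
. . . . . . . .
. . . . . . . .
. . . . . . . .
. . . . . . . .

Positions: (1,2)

8

Branch on row 2: col 4 → 1; col 5 → 2; col 6 → 2; col 7 → 2; col 8 → 1.
Sum: 1 + 2 + 2 + 2 + 1 = 8.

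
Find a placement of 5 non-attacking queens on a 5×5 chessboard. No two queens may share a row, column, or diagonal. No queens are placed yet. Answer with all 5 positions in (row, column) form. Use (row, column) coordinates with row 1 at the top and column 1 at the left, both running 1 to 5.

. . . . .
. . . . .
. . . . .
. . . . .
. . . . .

(1,3) (2,1) (3,4) (4,2) (5,5)

Row 1: Safe: 1, 2, 3, 4, 5. Place at column 3.
Row 2: attacked by (1,3)→{2,3,4}. Safe: 1, 5. Place at column 1.
Row 3: attacked by (1,3)→{1,3,5}; (2,1)→{1,2}. Safe: 4. Place at column 4.
Row 4: attacked by (1,3)→{3}; (2,1)→{1,3}; (3,4)→{3,4,5}. Safe: 2. Place at column 2.
Row 5: attacked by (1,3)→{3}; (2,1)→{1,4}; (3,4)→{2,4}; (4,2)→{1,2,3}. Safe: 5. Place at column 5.
Columns [3, 1, 4, 2, 5], r−c [-2, 1, -1, 2, 0], r+c [4, 3, 7, 6, 10] are all distinct, so no two queens attack.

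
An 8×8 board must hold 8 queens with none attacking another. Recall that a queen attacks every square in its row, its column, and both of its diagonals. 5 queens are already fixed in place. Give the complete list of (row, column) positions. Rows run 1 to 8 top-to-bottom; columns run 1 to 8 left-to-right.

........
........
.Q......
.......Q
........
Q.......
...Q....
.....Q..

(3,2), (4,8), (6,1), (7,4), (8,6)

Row 1: attacked by (3,2)→{2,4}; (4,8)→{5,8}; (6,1)→{1,6}; (7,4)→{4}; (8,6)→{6}. Safe: 3, 7. Place at column 3.
Row 2: attacked by (1,3)→{2,3,4}; (3,2)→{1,2,3}; (4,8)→{6,8}; (6,1)→{1,5}; (7,4)→{4}; (8,6)→{6}. Safe: 7. Place at column 7.
Row 5: attacked by (1,3)→{3,7}; (2,7)→{4,7}; (3,2)→{2,4}; (4,8)→{7,8}; (6,1)→{1,2}; (7,4)→{2,4,6}; (8,6)→{3,6}. Safe: 5. Place at column 5.
Columns [3, 7, 2, 8, 5, 1, 4, 6], r−c [-2, -5, 1, -4, 0, 5, 3, 2], r+c [4, 9, 5, 12, 10, 7, 11, 14] are all distinct, so no two queens attack.

(1,3) (2,7) (3,2) (4,8) (5,5) (6,1) (7,4) (8,6)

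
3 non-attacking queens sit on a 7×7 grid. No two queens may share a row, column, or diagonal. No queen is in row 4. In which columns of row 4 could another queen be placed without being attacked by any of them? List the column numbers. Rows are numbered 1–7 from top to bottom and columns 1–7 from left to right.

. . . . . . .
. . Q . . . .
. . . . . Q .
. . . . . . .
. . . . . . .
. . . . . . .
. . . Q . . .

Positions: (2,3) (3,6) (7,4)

(2,3) attacks row 4 at column 3 and diagonals 1, 5.
(3,6) attacks row 4 at column 6 and diagonals 5, 7.
(7,4) attacks row 4 at column 4 and diagonals 1, 7.
Attacked columns: {1, 3, 4, 5, 6, 7}. Safe: {2}.

columns 2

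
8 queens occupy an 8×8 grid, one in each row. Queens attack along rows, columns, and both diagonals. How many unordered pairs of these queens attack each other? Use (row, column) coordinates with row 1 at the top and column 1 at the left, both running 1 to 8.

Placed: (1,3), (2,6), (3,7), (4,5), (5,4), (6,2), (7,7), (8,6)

Same column: (2,6)–(8,6) (column 6); (3,7)–(7,7) (column 7).
Same diagonal: (2,6)–(3,7) (|2−3| = |6−7| = 1); (2,6)–(6,2) (|2−6| = |6−2| = 4); (4,5)–(5,4) (|4−5| = |5−4| = 1); (7,7)–(8,6) (|7−8| = |7−6| = 1).
Total attacking pairs: 6.

6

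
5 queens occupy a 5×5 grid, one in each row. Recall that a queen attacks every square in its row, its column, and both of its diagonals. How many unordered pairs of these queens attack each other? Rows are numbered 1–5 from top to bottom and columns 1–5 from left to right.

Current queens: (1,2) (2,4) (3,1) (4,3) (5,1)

Same column: (3,1)–(5,1) (column 1).
Same diagonal: (2,4)–(5,1) (|2−5| = |4−1| = 3).
Total attacking pairs: 2.

2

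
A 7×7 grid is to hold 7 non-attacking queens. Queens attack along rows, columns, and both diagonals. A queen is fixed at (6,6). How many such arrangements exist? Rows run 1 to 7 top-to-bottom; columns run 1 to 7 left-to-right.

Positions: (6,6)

4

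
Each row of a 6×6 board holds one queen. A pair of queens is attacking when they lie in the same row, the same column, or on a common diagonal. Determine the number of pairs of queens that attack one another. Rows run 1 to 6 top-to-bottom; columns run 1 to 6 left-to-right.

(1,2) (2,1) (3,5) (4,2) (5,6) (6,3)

3

Same column: (1,2)–(4,2) (column 2).
Same diagonal: (1,2)–(2,1) (|1−2| = |2−1| = 1); (1,2)–(5,6) (|1−5| = |2−6| = 4).
Total attacking pairs: 3.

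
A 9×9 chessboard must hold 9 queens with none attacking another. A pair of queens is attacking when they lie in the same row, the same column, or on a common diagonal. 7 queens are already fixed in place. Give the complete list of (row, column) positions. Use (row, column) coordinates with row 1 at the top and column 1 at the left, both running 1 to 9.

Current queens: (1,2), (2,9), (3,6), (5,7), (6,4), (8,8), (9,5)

(1,2) (2,9) (3,6) (4,3) (5,7) (6,4) (7,1) (8,8) (9,5)

Row 4: attacked by (1,2)→{2,5}; (2,9)→{7,9}; (3,6)→{5,6,7}; (5,7)→{6,7,8}; (6,4)→{2,4,6}; (8,8)→{4,8}; (9,5)→{5}. Safe: 1, 3. Place at column 3.
Row 7: attacked by (1,2)→{2,8}; (2,9)→{4,9}; (3,6)→{2,6}; (4,3)→{3,6}; (5,7)→{5,7,9}; (6,4)→{3,4,5}; (8,8)→{7,8,9}; (9,5)→{3,5,7}. Safe: 1. Place at column 1.
Columns [2, 9, 6, 3, 7, 4, 1, 8, 5], r−c [-1, -7, -3, 1, -2, 2, 6, 0, 4], r+c [3, 11, 9, 7, 12, 10, 8, 16, 14] are all distinct, so no two queens attack.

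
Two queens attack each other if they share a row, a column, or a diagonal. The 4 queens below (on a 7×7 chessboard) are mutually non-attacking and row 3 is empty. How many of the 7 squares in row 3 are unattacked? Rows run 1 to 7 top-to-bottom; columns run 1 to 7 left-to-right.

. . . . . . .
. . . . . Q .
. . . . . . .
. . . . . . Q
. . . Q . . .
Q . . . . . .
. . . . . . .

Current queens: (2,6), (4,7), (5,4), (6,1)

1

(2,6) attacks row 3 at column 6 and diagonals 5, 7.
(4,7) attacks row 3 at column 7 and diagonals 6.
(5,4) attacks row 3 at column 4 and diagonals 2, 6.
(6,1) attacks row 3 at column 1 and diagonals 4.
Attacked columns: {1, 2, 4, 5, 6, 7}. Safe: {3}.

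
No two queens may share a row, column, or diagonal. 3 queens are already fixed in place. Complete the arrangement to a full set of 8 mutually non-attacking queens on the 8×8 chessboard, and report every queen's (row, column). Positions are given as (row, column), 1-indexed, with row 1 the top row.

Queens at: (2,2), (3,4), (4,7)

Row 1: attacked by (2,2)→{1,2,3}; (3,4)→{2,4,6}; (4,7)→{4,7}. Safe: 5, 8. Place at column 5.
Row 5: attacked by (1,5)→{1,5}; (2,2)→{2,5}; (3,4)→{2,4,6}; (4,7)→{6,7,8}. Safe: 3. Place at column 3.
Row 6: attacked by (1,5)→{5}; (2,2)→{2,6}; (3,4)→{1,4,7}; (4,7)→{5,7}; (5,3)→{2,3,4}. Safe: 8. Place at column 8.
Row 7: attacked by (1,5)→{5}; (2,2)→{2,7}; (3,4)→{4,8}; (4,7)→{4,7}; (5,3)→{1,3,5}; (6,8)→{7,8}. Safe: 6. Place at column 6.
Row 8: attacked by (1,5)→{5}; (2,2)→{2,8}; (3,4)→{4}; (4,7)→{3,7}; (5,3)→{3,6}; (6,8)→{6,8}; (7,6)→{5,6,7}. Safe: 1. Place at column 1.
Columns [5, 2, 4, 7, 3, 8, 6, 1], r−c [-4, 0, -1, -3, 2, -2, 1, 7], r+c [6, 4, 7, 11, 8, 14, 13, 9] are all distinct, so no two queens attack.

(1,5) (2,2) (3,4) (4,7) (5,3) (6,8) (7,6) (8,1)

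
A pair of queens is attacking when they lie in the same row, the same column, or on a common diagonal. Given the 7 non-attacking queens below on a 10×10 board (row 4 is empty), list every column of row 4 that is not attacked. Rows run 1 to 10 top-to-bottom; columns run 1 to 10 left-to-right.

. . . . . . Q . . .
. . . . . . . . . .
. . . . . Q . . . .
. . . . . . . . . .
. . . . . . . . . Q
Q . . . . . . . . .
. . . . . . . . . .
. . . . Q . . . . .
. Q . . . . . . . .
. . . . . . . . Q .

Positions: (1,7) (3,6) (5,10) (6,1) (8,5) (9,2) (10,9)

(1,7) attacks row 4 at column 7 and diagonals 4, 10.
(3,6) attacks row 4 at column 6 and diagonals 5, 7.
(5,10) attacks row 4 at column 10 and diagonals 9.
(6,1) attacks row 4 at column 1 and diagonals 3.
(8,5) attacks row 4 at column 5 and diagonals 1, 9.
(9,2) attacks row 4 at column 2 and diagonals 7.
(10,9) attacks row 4 at column 9 and diagonals 3.
Attacked columns: {1, 2, 3, 4, 5, 6, 7, 9, 10}. Safe: {8}.

columns 8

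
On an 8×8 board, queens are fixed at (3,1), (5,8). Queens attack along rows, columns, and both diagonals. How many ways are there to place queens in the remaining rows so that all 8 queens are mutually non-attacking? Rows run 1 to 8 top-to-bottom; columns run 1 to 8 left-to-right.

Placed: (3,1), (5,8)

Branch on row 1: col 2 → 0; col 5 → 2; col 6 → 1; col 7 → 1.
Sum: 0 + 2 + 1 + 1 = 4.

4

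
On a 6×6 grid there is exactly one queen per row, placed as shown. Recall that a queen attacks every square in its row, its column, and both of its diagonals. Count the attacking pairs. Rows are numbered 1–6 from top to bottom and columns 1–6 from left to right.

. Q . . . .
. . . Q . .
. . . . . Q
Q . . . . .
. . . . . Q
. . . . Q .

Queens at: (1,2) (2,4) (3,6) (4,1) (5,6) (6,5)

Same column: (3,6)–(5,6) (column 6).
Same diagonal: (1,2)–(5,6) (|1−5| = |2−6| = 4); (5,6)–(6,5) (|5−6| = |6−5| = 1).
Total attacking pairs: 3.

3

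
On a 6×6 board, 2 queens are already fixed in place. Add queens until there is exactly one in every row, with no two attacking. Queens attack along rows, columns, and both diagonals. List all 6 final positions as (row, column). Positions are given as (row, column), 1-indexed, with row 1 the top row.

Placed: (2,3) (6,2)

Row 1: attacked by (2,3)→{2,3,4}; (6,2)→{2}. Safe: 1, 5, 6. Place at column 5.
Row 3: attacked by (1,5)→{3,5}; (2,3)→{2,3,4}; (6,2)→{2,5}. Safe: 1, 6. Place at column 1.
Row 4: attacked by (1,5)→{2,5}; (2,3)→{1,3,5}; (3,1)→{1,2}; (6,2)→{2,4}. Safe: 6. Place at column 6.
Row 5: attacked by (1,5)→{1,5}; (2,3)→{3,6}; (3,1)→{1,3}; (4,6)→{5,6}; (6,2)→{1,2,3}. Safe: 4. Place at column 4.
Columns [5, 3, 1, 6, 4, 2], r−c [-4, -1, 2, -2, 1, 4], r+c [6, 5, 4, 10, 9, 8] are all distinct, so no two queens attack.

(1,5) (2,3) (3,1) (4,6) (5,4) (6,2)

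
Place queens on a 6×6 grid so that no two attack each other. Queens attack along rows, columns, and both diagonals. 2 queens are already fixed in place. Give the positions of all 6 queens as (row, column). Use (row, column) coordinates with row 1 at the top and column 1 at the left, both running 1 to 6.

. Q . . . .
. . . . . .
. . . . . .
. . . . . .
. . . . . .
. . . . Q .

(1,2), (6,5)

Row 2: attacked by (1,2)→{1,2,3}; (6,5)→{1,5}. Safe: 4, 6. Place at column 4.
Row 3: attacked by (1,2)→{2,4}; (2,4)→{3,4,5}; (6,5)→{2,5}. Safe: 1, 6. Place at column 6.
Row 4: attacked by (1,2)→{2,5}; (2,4)→{2,4,6}; (3,6)→{5,6}; (6,5)→{3,5}. Safe: 1. Place at column 1.
Row 5: attacked by (1,2)→{2,6}; (2,4)→{1,4}; (3,6)→{4,6}; (4,1)→{1,2}; (6,5)→{4,5,6}. Safe: 3. Place at column 3.
Columns [2, 4, 6, 1, 3, 5], r−c [-1, -2, -3, 3, 2, 1], r+c [3, 6, 9, 5, 8, 11] are all distinct, so no two queens attack.

(1,2) (2,4) (3,6) (4,1) (5,3) (6,5)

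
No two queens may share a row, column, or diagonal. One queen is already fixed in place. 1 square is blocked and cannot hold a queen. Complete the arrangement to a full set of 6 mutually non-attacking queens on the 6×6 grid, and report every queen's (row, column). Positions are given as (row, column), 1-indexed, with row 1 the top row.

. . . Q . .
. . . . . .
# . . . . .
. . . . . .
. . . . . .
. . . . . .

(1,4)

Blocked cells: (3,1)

Row 2: attacked by (1,4)→{3,4,5}. Safe: 1, 2, 6. Place at column 1.
Row 3: attacked by (1,4)→{2,4,6}; (2,1)→{1,2}. Blocked: 1. Safe: 3, 5. Place at column 5.
Row 4: attacked by (1,4)→{1,4}; (2,1)→{1,3}; (3,5)→{4,5,6}. Safe: 2. Place at column 2.
Row 5: attacked by (1,4)→{4}; (2,1)→{1,4}; (3,5)→{3,5}; (4,2)→{1,2,3}. Safe: 6. Place at column 6.
Row 6: attacked by (1,4)→{4}; (2,1)→{1,5}; (3,5)→{2,5}; (4,2)→{2,4}; (5,6)→{5,6}. Safe: 3. Place at column 3.
Columns [4, 1, 5, 2, 6, 3], r−c [-3, 1, -2, 2, -1, 3], r+c [5, 3, 8, 6, 11, 9] are all distinct, so no two queens attack.

(1,4) (2,1) (3,5) (4,2) (5,6) (6,3)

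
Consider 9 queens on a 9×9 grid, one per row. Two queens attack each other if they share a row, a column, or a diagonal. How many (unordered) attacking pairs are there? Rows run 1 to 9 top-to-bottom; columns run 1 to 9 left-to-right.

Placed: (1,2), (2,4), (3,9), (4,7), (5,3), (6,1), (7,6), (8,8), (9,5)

All columns are distinct and no two queens satisfy |Δrow| = |Δcol|, so no pair attacks.

0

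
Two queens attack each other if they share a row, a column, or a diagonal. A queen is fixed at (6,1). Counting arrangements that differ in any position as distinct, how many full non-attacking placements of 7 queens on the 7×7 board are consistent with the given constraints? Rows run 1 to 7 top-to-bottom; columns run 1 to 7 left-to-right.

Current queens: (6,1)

Branch on row 1: col 2 → 1; col 3 → 1; col 4 → 2; col 5 → 2; col 7 → 1.
Sum: 1 + 1 + 2 + 2 + 1 = 7.

7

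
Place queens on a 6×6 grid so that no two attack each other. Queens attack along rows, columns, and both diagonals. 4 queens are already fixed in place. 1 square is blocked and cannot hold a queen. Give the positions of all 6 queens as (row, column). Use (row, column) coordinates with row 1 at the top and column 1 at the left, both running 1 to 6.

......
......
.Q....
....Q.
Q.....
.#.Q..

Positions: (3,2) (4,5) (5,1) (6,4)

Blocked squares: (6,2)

(1,3) (2,6) (3,2) (4,5) (5,1) (6,4)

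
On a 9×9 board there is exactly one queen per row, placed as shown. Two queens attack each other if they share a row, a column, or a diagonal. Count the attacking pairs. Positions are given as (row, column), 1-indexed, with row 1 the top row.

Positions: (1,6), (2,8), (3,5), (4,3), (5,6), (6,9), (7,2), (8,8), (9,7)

4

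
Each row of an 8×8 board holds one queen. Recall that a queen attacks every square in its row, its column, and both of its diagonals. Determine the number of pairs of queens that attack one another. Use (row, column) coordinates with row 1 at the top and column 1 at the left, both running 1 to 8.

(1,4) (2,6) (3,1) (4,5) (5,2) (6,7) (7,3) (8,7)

2

Same column: (6,7)–(8,7) (column 7).
Same diagonal: (4,5)–(6,7) (|4−6| = |5−7| = 2).
Total attacking pairs: 2.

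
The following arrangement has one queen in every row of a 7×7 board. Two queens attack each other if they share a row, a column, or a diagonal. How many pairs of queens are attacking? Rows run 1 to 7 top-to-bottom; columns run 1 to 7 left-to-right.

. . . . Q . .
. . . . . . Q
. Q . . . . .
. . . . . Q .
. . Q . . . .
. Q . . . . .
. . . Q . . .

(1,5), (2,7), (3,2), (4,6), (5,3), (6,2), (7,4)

Same column: (3,2)–(6,2) (column 2).
Same diagonal: (5,3)–(6,2) (|5−6| = |3−2| = 1).
Total attacking pairs: 2.

2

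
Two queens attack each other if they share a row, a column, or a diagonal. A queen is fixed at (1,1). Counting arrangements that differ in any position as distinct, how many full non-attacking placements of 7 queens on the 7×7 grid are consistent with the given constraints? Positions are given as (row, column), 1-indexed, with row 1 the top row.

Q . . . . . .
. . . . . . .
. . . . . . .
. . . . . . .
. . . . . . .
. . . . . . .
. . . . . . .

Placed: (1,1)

4

Branch on row 2: col 3 → 1; col 4 → 1; col 5 → 1; col 6 → 1; col 7 → 0.
Sum: 1 + 1 + 1 + 1 + 0 = 4.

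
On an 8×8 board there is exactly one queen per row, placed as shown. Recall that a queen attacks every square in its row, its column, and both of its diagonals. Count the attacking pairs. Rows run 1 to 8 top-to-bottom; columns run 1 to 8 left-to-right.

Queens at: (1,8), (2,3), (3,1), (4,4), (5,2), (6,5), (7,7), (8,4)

Same column: (4,4)–(8,4) (column 4).
Same diagonal: (4,4)–(7,7) (|4−7| = |4−7| = 3).
Total attacking pairs: 2.

2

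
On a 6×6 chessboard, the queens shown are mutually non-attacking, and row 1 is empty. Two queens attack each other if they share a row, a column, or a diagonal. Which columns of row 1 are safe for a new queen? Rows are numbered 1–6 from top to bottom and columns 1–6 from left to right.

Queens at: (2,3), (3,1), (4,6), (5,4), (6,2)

columns 5

(2,3) attacks row 1 at column 3 and diagonals 2, 4.
(3,1) attacks row 1 at column 1 and diagonals 3.
(4,6) attacks row 1 at column 6 and diagonals 3.
(5,4) attacks row 1 at column 4.
(6,2) attacks row 1 at column 2.
Attacked columns: {1, 2, 3, 4, 6}. Safe: {5}.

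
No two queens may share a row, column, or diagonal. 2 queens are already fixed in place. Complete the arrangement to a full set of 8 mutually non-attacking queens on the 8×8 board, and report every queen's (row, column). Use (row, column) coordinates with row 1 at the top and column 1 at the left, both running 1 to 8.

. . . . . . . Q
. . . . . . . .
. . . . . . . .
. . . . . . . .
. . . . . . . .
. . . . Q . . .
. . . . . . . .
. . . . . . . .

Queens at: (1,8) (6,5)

(1,8) (2,3) (3,1) (4,6) (5,2) (6,5) (7,7) (8,4)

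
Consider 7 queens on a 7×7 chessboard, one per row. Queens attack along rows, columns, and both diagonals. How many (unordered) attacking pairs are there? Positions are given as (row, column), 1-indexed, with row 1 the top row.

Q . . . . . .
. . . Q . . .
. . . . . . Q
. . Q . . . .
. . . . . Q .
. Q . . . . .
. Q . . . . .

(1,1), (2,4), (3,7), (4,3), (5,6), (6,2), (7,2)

Same column: (6,2)–(7,2) (column 2).
Total attacking pairs: 1.

1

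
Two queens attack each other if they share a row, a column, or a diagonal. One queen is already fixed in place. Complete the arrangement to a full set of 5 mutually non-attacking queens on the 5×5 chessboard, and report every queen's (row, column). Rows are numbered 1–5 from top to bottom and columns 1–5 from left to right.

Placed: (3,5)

(1,1) (2,3) (3,5) (4,2) (5,4)

Row 1: attacked by (3,5)→{3,5}. Safe: 1, 2, 4. Place at column 1.
Row 2: attacked by (1,1)→{1,2}; (3,5)→{4,5}. Safe: 3. Place at column 3.
Row 4: attacked by (1,1)→{1,4}; (2,3)→{1,3,5}; (3,5)→{4,5}. Safe: 2. Place at column 2.
Row 5: attacked by (1,1)→{1,5}; (2,3)→{3}; (3,5)→{3,5}; (4,2)→{1,2,3}. Safe: 4. Place at column 4.
Columns [1, 3, 5, 2, 4], r−c [0, -1, -2, 2, 1], r+c [2, 5, 8, 6, 9] are all distinct, so no two queens attack.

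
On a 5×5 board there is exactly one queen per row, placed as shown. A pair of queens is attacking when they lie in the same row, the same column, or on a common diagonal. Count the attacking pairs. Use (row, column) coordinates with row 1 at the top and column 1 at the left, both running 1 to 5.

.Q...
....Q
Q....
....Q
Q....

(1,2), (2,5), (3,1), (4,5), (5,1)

3

Same column: (2,5)–(4,5) (column 5); (3,1)–(5,1) (column 1).
Same diagonal: (1,2)–(4,5) (|1−4| = |2−5| = 3).
Total attacking pairs: 3.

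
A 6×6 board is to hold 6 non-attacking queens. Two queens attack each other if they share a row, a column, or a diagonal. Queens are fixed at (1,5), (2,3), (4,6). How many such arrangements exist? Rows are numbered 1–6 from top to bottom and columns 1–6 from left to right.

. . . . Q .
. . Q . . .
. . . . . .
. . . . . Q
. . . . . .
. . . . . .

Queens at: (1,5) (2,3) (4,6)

1

Branch on row 3: col 1 → 1.
Sum: 1 = 1.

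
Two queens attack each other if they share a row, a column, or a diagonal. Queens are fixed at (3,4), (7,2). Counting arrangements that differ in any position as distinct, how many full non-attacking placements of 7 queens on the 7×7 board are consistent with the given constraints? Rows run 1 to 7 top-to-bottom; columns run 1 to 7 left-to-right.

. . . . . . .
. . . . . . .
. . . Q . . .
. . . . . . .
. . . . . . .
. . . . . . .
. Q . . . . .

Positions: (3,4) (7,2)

1

Branch on row 1: col 1 → 0; col 3 → 0; col 5 → 1; col 7 → 0.
Sum: 0 + 0 + 1 + 0 = 1.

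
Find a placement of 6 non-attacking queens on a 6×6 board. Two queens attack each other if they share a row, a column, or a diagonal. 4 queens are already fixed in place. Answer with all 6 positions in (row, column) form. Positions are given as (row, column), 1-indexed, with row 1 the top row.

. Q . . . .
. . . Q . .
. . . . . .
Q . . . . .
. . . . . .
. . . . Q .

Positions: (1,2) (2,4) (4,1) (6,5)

(1,2) (2,4) (3,6) (4,1) (5,3) (6,5)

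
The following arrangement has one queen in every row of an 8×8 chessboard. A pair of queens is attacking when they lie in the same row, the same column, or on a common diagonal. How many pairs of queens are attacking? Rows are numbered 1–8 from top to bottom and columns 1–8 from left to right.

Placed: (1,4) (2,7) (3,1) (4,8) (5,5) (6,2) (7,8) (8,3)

Same column: (4,8)–(7,8) (column 8).
Total attacking pairs: 1.

1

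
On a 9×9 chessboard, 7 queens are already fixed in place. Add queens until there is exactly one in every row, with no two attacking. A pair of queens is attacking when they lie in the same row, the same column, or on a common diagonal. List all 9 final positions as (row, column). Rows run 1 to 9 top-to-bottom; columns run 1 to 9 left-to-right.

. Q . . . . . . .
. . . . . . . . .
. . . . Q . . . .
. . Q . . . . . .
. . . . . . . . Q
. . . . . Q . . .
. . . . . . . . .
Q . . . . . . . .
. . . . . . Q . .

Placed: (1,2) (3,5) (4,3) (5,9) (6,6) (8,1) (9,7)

(1,2) (2,8) (3,5) (4,3) (5,9) (6,6) (7,4) (8,1) (9,7)

Row 2: attacked by (1,2)→{1,2,3}; (3,5)→{4,5,6}; (4,3)→{1,3,5}; (5,9)→{6,9}; (6,6)→{2,6}; (8,1)→{1,7}; (9,7)→{7}. Safe: 8. Place at column 8.
Row 7: attacked by (1,2)→{2,8}; (2,8)→{3,8}; (3,5)→{1,5,9}; (4,3)→{3,6}; (5,9)→{7,9}; (6,6)→{5,6,7}; (8,1)→{1,2}; (9,7)→{5,7,9}. Safe: 4. Place at column 4.
Columns [2, 8, 5, 3, 9, 6, 4, 1, 7], r−c [-1, -6, -2, 1, -4, 0, 3, 7, 2], r+c [3, 10, 8, 7, 14, 12, 11, 9, 16] are all distinct, so no two queens attack.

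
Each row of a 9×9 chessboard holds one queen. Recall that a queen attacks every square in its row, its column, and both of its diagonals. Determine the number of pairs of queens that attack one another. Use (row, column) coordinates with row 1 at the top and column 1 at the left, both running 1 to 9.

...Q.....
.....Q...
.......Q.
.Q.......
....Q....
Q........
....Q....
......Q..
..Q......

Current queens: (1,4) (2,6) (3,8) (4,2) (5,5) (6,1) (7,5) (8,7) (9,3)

3

Same column: (5,5)–(7,5) (column 5).
Same diagonal: (4,2)–(7,5) (|4−7| = |2−5| = 3); (7,5)–(9,3) (|7−9| = |5−3| = 2).
Total attacking pairs: 3.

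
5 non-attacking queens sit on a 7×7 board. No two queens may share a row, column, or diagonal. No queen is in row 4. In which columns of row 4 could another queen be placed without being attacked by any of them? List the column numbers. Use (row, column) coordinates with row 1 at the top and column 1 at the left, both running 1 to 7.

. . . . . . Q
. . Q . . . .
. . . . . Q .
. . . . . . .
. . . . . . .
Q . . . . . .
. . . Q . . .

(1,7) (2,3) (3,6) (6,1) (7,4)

columns 2

(1,7) attacks row 4 at column 7 and diagonals 4.
(2,3) attacks row 4 at column 3 and diagonals 1, 5.
(3,6) attacks row 4 at column 6 and diagonals 5, 7.
(6,1) attacks row 4 at column 1 and diagonals 3.
(7,4) attacks row 4 at column 4 and diagonals 1, 7.
Attacked columns: {1, 3, 4, 5, 6, 7}. Safe: {2}.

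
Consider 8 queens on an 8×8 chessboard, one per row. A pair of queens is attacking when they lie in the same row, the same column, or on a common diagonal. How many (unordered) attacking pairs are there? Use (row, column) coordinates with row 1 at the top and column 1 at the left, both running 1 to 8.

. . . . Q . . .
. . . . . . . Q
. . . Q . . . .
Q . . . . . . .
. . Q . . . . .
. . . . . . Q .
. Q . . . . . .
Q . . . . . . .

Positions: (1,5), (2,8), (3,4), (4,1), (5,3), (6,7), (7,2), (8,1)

3

Same column: (4,1)–(8,1) (column 1).
Same diagonal: (3,4)–(6,7) (|3−6| = |4−7| = 3); (7,2)–(8,1) (|7−8| = |2−1| = 1).
Total attacking pairs: 3.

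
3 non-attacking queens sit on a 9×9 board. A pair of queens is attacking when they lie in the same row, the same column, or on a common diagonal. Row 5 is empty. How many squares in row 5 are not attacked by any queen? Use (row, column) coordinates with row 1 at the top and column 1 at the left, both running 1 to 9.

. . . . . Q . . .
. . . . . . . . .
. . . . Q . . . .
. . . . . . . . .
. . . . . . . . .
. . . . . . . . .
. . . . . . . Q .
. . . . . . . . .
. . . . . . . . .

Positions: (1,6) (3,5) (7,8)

(1,6) attacks row 5 at column 6 and diagonals 2.
(3,5) attacks row 5 at column 5 and diagonals 3, 7.
(7,8) attacks row 5 at column 8 and diagonals 6.
Attacked columns: {2, 3, 5, 6, 7, 8}. Safe: {1, 4, 9}.

3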